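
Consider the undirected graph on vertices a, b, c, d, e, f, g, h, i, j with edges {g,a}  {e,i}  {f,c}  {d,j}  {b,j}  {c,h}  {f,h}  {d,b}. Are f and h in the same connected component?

Yes

From f we can reach c, f, h, which includes h.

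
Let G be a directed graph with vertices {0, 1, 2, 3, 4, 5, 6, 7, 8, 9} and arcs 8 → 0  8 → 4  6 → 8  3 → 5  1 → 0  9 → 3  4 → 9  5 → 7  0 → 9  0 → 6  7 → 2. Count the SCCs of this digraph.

{0, 6, 8} are all mutually reachable — one SCC of size 3.
{5} is an SCC by itself.
{9} is an SCC by itself.
{1} is an SCC by itself.
{2} is an SCC by itself.
(and 3 more singleton SCCs)
That gives 8 strongly connected components.

8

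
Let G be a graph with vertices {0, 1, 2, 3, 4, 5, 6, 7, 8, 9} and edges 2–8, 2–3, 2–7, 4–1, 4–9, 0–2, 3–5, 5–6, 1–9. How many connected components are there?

Starting from 1 we can reach 1, 4, 9. That is one component of size 3.
Starting from 0 we can reach 0, 2, 3, 5, 6, 7, 8. That is one component of size 7.
Total: 2 components.

2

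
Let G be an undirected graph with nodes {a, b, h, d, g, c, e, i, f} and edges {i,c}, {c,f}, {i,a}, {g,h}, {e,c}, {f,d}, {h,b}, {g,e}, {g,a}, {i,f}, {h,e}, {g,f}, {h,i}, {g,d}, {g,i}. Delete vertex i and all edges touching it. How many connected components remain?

With i gone, the remaining components are: {a, b, c, d, e, f, g, h}.
That is 1 component.

1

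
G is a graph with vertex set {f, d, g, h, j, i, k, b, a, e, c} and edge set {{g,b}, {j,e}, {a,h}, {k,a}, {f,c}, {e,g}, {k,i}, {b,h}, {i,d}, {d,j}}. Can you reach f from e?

No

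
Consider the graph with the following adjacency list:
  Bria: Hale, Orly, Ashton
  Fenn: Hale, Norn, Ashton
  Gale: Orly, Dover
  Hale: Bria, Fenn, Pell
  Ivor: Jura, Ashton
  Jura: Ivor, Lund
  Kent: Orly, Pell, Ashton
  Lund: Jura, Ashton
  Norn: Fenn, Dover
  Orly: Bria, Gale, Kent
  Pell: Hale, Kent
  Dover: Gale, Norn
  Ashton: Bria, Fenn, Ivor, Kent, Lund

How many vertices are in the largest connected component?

Starting from Bria we can reach Bria, Fenn, Gale, Hale, Ivor, Jura, Kent, Lund, Norn, Orly, Pell, Dover, Ashton. That is one component of size 13.
The largest has 13 vertices.

13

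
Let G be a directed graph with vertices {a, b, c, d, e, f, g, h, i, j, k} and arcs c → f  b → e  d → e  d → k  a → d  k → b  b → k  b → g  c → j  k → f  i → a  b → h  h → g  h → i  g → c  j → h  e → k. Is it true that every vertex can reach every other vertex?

No

There is no directed path from f to k, so the graph is not strongly connected.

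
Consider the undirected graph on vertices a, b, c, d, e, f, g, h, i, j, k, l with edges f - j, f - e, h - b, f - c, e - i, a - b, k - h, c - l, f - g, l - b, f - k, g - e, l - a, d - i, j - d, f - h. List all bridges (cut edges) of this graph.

The edges on the cycle l-a-b-l are not bridges since each lies on that cycle.
Every edge lies on some cycle, so there are no bridges.

none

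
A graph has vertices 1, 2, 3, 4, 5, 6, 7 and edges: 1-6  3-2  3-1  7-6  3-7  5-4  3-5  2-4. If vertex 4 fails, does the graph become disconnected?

No

Deleting 4 leaves 1 component (was 1) (its neighbors 2, 5 remain connected to each other), so 4 is not a cut vertex.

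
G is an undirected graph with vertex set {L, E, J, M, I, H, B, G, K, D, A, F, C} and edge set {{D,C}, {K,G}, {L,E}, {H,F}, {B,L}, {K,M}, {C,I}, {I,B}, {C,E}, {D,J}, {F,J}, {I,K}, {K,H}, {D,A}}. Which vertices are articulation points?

D, K

Removing D increases the component count from 1 to 2, so D is a cut vertex.
Removing K increases the component count from 1 to 3, so K is a cut vertex.
By contrast removing G leaves 1 component; it is not a cut vertex. No other vertex is a cut vertex either.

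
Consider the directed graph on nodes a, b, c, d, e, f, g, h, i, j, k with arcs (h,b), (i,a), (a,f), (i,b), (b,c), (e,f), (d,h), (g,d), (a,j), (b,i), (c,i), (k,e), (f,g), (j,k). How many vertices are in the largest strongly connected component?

{a, b, c, d, e, f, g, h, i, j, k} are all mutually reachable — one SCC of size 11.
The largest has 11 vertices.

11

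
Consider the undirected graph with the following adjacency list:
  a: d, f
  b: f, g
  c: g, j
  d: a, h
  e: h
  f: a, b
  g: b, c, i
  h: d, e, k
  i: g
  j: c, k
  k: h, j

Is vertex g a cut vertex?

Deleting g raises the number of components from 1 to 2, so g is a cut vertex.

Yes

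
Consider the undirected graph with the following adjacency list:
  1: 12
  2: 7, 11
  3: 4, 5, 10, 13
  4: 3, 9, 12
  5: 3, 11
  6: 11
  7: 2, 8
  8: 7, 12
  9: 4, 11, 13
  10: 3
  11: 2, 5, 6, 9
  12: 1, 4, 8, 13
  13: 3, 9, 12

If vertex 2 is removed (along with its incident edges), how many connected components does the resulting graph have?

1

With 2 gone, the remaining components are: {1, 3, 4, 5, 6, 7, 8, 9, 10, 11, 12, 13}.
That is 1 component.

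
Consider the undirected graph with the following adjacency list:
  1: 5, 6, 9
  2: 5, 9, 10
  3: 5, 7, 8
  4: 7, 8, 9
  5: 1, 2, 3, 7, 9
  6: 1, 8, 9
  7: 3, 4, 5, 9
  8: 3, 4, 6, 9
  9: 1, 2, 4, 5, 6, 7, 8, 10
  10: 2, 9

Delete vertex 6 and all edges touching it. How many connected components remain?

With 6 gone, the remaining components are: {1, 2, 3, 4, 5, 7, 8, 9, 10}.
That is 1 component.

1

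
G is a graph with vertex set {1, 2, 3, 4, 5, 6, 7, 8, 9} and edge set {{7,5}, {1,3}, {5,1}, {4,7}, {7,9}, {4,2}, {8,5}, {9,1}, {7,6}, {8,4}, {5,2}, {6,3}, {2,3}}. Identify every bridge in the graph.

The edges on the cycle 8-4-7-9-1-3-2-5-8 are not bridges since each lies on that cycle.
Every edge lies on some cycle, so there are no bridges.

none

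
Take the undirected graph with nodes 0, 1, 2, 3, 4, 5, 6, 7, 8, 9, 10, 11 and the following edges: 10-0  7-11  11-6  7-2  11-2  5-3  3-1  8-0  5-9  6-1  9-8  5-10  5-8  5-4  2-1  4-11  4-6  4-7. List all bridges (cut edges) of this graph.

The edges on the cycle 4-7-2-11-4 are not bridges since each lies on that cycle.
Every edge lies on some cycle, so there are no bridges.

none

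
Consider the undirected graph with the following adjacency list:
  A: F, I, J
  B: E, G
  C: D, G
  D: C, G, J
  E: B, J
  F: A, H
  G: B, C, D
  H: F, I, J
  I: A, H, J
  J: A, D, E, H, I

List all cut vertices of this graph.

Removing J increases the component count from 1 to 2, so J is a cut vertex.
By contrast removing E leaves 1 component; it is not a cut vertex. No other vertex is a cut vertex either.

J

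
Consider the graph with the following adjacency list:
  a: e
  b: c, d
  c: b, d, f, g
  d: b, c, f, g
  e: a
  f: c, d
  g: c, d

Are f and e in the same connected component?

The component containing f is {b, c, d, f, g}, and e is not in it.

No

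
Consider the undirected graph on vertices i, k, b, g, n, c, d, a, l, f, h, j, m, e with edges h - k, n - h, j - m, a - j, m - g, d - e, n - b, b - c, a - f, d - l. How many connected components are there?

4

i is isolated — a component by itself.
Starting from d we can reach d, e, l. That is one component of size 3.
Starting from b we can reach b, c, h, k, n. That is one component of size 5.
Starting from a we can reach a, f, g, j, m. That is one component of size 5.
Total: 4 components.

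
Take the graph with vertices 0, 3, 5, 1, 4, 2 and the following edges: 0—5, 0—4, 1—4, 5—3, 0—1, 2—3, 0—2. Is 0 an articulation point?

Deleting 0 raises the number of components from 1 to 2, so 0 is a cut vertex.

Yes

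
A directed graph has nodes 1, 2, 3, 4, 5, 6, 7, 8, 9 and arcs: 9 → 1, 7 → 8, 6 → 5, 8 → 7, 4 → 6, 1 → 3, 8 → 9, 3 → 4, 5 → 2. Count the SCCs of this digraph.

{7, 8} are all mutually reachable — one SCC of size 2.
{1} is an SCC by itself.
{2} is an SCC by itself.
{3} is an SCC by itself.
{5} is an SCC by itself.
(and 3 more singleton SCCs)
That gives 8 strongly connected components.

8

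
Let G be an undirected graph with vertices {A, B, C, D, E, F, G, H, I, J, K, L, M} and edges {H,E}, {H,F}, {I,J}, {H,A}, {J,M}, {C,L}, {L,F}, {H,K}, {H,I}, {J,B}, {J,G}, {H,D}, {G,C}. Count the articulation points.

2

Removing H increases the component count from 1 to 5, so H is a cut vertex.
Removing J increases the component count from 1 to 3, so J is a cut vertex.
By contrast removing K leaves 1 component; it is not a cut vertex. No other vertex is a cut vertex either.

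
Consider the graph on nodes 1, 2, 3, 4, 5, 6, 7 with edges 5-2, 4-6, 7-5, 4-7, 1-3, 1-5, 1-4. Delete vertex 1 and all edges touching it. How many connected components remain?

With 1 gone, the remaining components are: {3}; {2, 4, 5, 6, 7}.
That is 2 components.

2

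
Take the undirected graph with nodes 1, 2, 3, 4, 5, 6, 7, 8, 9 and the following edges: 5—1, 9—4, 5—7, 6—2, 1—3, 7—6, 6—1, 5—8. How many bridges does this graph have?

4

The edges on the cycle 5-7-6-1-5 are not bridges since each lies on that cycle.
But removing 1—3 disconnects 1 from 3; removing 6—2 disconnects 6 from 2; removing 5—8 disconnects 5 from 8; removing 4—9 disconnects 4 from 9 — these are bridges.
That makes 4 bridges.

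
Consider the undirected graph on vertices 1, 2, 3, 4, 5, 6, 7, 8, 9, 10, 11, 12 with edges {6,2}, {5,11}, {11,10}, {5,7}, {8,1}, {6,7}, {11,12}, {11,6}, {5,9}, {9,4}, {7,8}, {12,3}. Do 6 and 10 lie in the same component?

From 6 we can reach 1, 2, 3, 4, 5, 6, 7, 8, 9, 10, 11, 12, which includes 10.

Yes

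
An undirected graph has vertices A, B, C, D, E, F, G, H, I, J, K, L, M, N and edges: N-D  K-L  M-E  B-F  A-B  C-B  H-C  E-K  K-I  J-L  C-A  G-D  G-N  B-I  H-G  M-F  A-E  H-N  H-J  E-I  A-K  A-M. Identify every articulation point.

H

Removing H increases the component count from 1 to 2, so H is a cut vertex.
By contrast removing C leaves 1 component; it is not a cut vertex. No other vertex is a cut vertex either.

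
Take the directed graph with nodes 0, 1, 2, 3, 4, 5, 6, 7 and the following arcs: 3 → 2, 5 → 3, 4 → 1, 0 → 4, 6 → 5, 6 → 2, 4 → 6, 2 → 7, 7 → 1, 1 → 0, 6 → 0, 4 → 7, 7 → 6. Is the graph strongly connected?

From 1 we can reach every vertex (0, 1, 2, 3, 4, 5, 6, 7), and every vertex can reach 1 (0, 1, 2, 3, 4, 5, 6, 7). So the whole graph is one strongly connected component.

Yes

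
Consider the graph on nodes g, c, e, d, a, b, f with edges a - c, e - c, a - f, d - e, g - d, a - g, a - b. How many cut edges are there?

The edges on the cycle a-g-d-e-c-a are not bridges since each lies on that cycle.
But removing a - b disconnects a from b; removing a - f disconnects a from f — these are bridges.
That makes 2 bridges.

2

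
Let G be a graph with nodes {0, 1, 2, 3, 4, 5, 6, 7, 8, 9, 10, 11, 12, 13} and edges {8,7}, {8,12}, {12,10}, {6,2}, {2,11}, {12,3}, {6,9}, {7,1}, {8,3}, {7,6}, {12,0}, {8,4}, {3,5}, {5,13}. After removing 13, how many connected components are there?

With 13 gone, the remaining components are: {0, 1, 2, 3, 4, 5, 6, 7, 8, 9, 10, 11, 12}.
That is 1 component.

1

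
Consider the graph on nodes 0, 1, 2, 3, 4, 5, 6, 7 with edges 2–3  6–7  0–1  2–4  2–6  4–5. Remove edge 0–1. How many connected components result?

3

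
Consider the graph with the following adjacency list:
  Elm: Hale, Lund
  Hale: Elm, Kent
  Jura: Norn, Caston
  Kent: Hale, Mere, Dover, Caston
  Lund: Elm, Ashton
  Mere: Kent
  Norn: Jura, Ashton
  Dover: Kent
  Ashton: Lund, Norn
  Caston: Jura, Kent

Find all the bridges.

Dover-Kent, Kent-Mere

The edges on the cycle Ashton-Norn-Jura-Caston-Kent-Hale-Elm-Lund-Ashton are not bridges since each lies on that cycle.
But removing Mere-Kent disconnects Mere from Kent; removing Dover-Kent disconnects Dover from Kent — these are bridges.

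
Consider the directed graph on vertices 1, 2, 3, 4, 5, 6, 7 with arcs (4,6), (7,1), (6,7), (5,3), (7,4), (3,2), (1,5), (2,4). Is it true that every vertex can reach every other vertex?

From 4 we can reach every vertex (1, 2, 3, 4, 5, 6, 7), and every vertex can reach 4 (1, 2, 3, 4, 5, 6, 7). So the whole graph is one strongly connected component.

Yes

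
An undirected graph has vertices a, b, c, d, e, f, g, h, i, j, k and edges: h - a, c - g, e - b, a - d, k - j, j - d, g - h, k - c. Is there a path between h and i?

The component containing h is {a, c, d, g, h, j, k}, and i is not in it.

No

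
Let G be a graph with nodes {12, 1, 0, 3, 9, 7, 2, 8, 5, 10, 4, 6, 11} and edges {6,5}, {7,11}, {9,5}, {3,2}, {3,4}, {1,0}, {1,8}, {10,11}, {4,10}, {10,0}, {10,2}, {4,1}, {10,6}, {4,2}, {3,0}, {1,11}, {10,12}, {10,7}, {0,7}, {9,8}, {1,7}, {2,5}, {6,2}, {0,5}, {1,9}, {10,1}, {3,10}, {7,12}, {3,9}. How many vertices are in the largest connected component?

Starting from 0 we can reach 0, 1, 2, 3, 4, 5, 6, 7, 8, 9, 10, 11, 12. That is one component of size 13.
The largest has 13 vertices.

13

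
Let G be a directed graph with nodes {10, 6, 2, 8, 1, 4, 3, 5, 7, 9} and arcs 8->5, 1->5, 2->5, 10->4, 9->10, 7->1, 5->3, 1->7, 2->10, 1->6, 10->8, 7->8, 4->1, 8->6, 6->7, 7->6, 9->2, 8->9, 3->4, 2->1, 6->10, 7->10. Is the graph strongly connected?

Yes

From 7 we can reach every vertex (1, 2, 3, 4, 5, 6, 7, 8, 9, 10), and every vertex can reach 7 (1, 2, 3, 4, 5, 6, 7, 8, 9, 10). So the whole graph is one strongly connected component.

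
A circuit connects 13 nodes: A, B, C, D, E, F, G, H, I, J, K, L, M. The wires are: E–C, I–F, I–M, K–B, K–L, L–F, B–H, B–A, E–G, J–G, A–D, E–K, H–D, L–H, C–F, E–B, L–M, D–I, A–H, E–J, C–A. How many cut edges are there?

The edges on the cycle E-J-G-E are not bridges since each lies on that cycle.
Every edge lies on some cycle, so there are no bridges.

0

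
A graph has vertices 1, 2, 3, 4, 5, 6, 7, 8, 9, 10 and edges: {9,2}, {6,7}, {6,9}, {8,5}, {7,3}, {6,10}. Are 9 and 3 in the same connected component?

Yes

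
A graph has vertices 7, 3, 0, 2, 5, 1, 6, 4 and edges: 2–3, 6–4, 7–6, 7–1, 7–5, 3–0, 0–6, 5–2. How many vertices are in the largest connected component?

Starting from 0 we can reach 0, 1, 2, 3, 4, 5, 6, 7. That is one component of size 8.
The largest has 8 vertices.

8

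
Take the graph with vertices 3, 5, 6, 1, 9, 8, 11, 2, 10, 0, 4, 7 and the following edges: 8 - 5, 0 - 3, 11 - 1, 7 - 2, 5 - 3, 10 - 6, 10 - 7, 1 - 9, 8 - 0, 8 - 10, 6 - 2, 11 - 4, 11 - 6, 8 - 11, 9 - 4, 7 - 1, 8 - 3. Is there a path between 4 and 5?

Yes

From 4 we can reach 0, 1, 2, 3, 4, 5, 6, 7, 8, 9, 10, 11, which includes 5.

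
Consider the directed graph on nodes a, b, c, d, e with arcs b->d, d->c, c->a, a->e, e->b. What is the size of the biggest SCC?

{a, b, c, d, e} are all mutually reachable — one SCC of size 5.
The largest has 5 vertices.

5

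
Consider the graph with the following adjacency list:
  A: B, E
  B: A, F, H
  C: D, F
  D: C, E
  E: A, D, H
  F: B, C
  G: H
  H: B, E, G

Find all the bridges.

The edges on the cycle E-D-C-F-B-H-E are not bridges since each lies on that cycle.
But removing G-H disconnects G from H — this is a bridge.

G-H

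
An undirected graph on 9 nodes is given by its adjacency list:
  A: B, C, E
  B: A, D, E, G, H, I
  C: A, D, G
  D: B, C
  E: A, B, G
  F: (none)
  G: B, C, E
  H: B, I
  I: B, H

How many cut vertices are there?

Removing B increases the component count from 2 to 3, so B is a cut vertex.
By contrast removing E leaves 2 components; it is not a cut vertex. No other vertex is a cut vertex either.

1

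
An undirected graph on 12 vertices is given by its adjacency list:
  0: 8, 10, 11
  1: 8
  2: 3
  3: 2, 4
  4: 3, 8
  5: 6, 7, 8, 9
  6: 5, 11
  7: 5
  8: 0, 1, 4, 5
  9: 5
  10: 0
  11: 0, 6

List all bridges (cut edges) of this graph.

0-10, 1-8, 2-3, 3-4, 4-8, 5-7, 5-9

The edges on the cycle 0-8-5-6-11-0 are not bridges since each lies on that cycle.
But removing 8-1 disconnects 8 from 1; removing 0-10 disconnects 0 from 10; removing 5-9 disconnects 5 from 9; removing 4-3 disconnects 4 from 3 — these are bridges.
In total 7 edges are bridges.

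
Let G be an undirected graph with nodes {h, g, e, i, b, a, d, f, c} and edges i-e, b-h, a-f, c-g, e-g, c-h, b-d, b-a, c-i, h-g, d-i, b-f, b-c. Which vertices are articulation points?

b

Removing b increases the component count from 1 to 2, so b is a cut vertex.
By contrast removing g leaves 1 component; it is not a cut vertex. No other vertex is a cut vertex either.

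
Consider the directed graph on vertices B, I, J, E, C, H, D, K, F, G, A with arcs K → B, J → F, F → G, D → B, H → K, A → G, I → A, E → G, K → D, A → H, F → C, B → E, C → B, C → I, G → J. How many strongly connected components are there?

1

{A, B, C, D, E, F, G, H, I, J, K} are all mutually reachable — one SCC of size 11.
That gives 1 strongly connected component.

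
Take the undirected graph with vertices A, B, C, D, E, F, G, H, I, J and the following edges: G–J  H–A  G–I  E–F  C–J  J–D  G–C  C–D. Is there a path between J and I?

From J we can reach C, D, G, I, J, which includes I.

Yes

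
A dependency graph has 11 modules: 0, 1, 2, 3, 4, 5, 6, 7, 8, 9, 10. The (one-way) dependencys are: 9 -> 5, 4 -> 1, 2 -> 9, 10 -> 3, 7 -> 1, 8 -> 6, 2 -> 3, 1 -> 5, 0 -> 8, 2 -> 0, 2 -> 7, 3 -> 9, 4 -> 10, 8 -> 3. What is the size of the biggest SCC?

1

{1} is an SCC by itself.
{0} is an SCC by itself.
{7} is an SCC by itself.
{2} is an SCC by itself.
{5} is an SCC by itself.
(and 6 more singleton SCCs)
The largest has 1 vertex.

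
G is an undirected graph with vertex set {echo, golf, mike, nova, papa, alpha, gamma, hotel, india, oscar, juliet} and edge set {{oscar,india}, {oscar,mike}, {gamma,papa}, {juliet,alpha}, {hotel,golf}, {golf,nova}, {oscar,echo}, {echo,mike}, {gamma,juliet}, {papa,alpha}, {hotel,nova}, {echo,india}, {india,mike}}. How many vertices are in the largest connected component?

4

Starting from golf we can reach golf, nova, hotel. That is one component of size 3.
Starting from papa we can reach papa, alpha, gamma, juliet. That is one component of size 4.
Starting from echo we can reach echo, mike, india, oscar. That is one component of size 4.
The largest has 4 vertices.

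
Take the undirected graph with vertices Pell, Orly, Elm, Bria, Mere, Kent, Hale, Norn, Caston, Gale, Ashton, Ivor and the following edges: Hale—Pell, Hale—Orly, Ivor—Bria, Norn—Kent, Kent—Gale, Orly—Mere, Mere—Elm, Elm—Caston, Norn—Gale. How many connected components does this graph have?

4

Ashton is isolated — a component by itself.
Starting from Bria we can reach Bria, Ivor. That is one component of size 2.
Starting from Gale we can reach Gale, Kent, Norn. That is one component of size 3.
Starting from Elm we can reach Elm, Hale, Mere, Orly, Pell, Caston. That is one component of size 6.
Total: 4 components.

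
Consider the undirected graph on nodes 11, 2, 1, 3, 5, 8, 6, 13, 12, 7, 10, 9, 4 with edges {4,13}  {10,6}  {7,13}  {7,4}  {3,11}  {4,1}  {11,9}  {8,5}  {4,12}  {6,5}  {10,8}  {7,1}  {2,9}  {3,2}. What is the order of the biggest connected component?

5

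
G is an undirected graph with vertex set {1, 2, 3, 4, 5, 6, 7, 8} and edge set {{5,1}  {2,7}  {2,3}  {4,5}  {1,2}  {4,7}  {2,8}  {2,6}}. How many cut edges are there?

3

The edges on the cycle 4-5-1-2-7-4 are not bridges since each lies on that cycle.
But removing 2–6 disconnects 2 from 6; removing 2–8 disconnects 2 from 8; removing 2–3 disconnects 2 from 3 — these are bridges.
That makes 3 bridges.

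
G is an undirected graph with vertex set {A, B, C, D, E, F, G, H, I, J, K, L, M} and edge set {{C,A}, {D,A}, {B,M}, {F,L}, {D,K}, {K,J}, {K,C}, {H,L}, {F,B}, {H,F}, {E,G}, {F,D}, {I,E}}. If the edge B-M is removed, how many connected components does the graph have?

Before removal there are 2 components.
B-M is a bridge — removing it separates B's side from M's side.
After removal: 3 components.

3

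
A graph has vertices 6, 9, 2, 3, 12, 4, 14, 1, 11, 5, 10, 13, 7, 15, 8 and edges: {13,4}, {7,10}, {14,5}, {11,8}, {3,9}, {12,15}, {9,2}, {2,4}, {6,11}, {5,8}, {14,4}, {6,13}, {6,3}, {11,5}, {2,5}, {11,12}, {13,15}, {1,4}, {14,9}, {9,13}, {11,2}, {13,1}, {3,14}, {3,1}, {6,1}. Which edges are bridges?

10-7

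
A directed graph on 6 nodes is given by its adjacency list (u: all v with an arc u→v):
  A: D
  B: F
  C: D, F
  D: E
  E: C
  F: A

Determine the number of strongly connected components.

{A, C, D, E, F} are all mutually reachable — one SCC of size 5.
{B} is an SCC by itself.
That gives 2 strongly connected components.

2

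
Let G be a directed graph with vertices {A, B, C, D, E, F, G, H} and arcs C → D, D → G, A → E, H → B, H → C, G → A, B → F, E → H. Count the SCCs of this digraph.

{A, C, D, E, G, H} are all mutually reachable — one SCC of size 6.
{F} is an SCC by itself.
{B} is an SCC by itself.
That gives 3 strongly connected components.

3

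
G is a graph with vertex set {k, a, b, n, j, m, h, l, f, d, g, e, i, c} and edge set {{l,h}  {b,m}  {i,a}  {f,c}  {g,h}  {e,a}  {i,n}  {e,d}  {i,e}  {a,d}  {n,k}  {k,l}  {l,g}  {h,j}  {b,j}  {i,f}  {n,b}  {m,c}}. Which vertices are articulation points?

Removing i increases the component count from 1 to 2, so i is a cut vertex.
By contrast removing j leaves 1 component; it is not a cut vertex. No other vertex is a cut vertex either.

i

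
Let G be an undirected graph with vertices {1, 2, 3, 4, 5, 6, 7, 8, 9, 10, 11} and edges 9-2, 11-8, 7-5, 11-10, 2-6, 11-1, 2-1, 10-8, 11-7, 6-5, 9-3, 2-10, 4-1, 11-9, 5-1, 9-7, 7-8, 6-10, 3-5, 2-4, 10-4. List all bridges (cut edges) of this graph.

none

The edges on the cycle 2-6-10-4-1-2 are not bridges since each lies on that cycle.
Every edge lies on some cycle, so there are no bridges.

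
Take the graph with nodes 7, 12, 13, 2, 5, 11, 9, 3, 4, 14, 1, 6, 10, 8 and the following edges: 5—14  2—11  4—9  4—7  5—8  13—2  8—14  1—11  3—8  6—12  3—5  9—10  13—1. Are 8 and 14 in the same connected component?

From 8 we can reach 3, 5, 8, 14, which includes 14.

Yes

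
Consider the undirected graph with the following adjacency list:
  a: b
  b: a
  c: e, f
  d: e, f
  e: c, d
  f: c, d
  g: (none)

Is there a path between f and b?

No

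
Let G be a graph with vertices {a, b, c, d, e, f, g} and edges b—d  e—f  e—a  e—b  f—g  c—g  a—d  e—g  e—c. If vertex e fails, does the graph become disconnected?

Yes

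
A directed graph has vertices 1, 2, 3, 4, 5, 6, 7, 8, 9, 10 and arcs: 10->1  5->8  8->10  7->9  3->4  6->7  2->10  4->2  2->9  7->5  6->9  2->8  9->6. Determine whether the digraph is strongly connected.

No

There is no directed path from 1 to 5, so the graph is not strongly connected.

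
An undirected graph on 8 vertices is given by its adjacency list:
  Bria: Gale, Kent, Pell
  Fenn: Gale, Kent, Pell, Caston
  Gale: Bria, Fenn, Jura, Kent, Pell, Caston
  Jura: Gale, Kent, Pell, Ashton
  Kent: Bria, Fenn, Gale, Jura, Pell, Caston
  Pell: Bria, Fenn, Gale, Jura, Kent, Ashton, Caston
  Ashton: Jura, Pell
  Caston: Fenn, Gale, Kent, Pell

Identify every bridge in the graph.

none

The edges on the cycle Pell-Ashton-Jura-Pell are not bridges since each lies on that cycle.
Every edge lies on some cycle, so there are no bridges.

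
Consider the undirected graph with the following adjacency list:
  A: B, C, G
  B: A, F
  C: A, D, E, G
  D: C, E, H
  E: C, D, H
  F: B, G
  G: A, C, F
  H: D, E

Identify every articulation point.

C

Removing C increases the component count from 1 to 2, so C is a cut vertex.
By contrast removing G leaves 1 component; it is not a cut vertex. No other vertex is a cut vertex either.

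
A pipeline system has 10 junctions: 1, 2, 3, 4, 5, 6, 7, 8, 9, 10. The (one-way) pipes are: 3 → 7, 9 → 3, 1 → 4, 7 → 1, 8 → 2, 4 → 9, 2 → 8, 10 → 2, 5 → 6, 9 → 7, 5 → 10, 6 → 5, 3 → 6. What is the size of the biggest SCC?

{1, 3, 4, 7, 9} are all mutually reachable — one SCC of size 5.
{2, 8} are all mutually reachable — one SCC of size 2.
{5, 6} are all mutually reachable — one SCC of size 2.
{10} is an SCC by itself.
The largest has 5 vertices.

5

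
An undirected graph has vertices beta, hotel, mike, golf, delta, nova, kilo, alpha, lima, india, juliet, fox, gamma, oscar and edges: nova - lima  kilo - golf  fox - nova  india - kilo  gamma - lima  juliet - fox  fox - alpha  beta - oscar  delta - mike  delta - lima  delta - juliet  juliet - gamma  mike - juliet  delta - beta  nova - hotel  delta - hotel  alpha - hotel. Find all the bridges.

beta-delta, beta-oscar, golf-kilo, india-kilo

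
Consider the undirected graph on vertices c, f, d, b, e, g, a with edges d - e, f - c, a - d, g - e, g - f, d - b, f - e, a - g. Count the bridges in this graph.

The edges on the cycle a-g-f-e-d-a are not bridges since each lies on that cycle.
But removing b - d disconnects b from d; removing c - f disconnects c from f — these are bridges.
That makes 2 bridges.

2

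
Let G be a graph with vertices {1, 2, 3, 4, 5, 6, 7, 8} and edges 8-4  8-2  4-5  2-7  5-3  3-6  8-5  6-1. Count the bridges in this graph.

The edges on the cycle 8-4-5-8 are not bridges since each lies on that cycle.
But removing 3-6 disconnects 3 from 6; removing 6-1 disconnects 6 from 1; removing 5-3 disconnects 5 from 3; removing 8-2 disconnects 8 from 2 — these are bridges.
In total 5 edges are bridges.

5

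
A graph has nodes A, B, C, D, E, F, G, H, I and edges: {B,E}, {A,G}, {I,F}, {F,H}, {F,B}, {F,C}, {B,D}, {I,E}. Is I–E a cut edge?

After removing I–E, the path I-F-B-E still connects them, so the edge is not a bridge.

No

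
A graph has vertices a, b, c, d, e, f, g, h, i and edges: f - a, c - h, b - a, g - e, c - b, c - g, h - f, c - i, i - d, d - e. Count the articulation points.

1

Removing c increases the component count from 1 to 2, so c is a cut vertex.
By contrast removing h leaves 1 component; it is not a cut vertex. No other vertex is a cut vertex either.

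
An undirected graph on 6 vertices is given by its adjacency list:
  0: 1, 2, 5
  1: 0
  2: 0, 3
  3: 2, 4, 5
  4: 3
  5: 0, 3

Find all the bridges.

0-1, 3-4

The edges on the cycle 5-3-2-0-5 are not bridges since each lies on that cycle.
But removing 0-1 disconnects 0 from 1; removing 3-4 disconnects 3 from 4 — these are bridges.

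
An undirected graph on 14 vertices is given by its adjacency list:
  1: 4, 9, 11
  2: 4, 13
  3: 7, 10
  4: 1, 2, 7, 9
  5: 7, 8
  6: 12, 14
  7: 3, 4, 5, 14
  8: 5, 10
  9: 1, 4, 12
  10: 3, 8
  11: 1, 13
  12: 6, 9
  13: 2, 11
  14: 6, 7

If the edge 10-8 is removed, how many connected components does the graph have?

10 and 8 are still connected via 10-3-7-5-8, so the component count stays at 1.

1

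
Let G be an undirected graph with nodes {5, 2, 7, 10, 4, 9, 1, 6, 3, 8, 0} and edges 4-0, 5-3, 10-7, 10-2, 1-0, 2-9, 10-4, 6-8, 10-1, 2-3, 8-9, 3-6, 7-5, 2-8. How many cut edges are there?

0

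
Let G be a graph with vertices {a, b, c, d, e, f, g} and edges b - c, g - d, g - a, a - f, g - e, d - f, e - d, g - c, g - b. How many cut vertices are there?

1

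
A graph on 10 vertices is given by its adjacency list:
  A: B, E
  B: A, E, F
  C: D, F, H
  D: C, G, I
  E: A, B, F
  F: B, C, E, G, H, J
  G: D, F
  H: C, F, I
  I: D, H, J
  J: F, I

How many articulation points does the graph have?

Removing F increases the component count from 1 to 2, so F is a cut vertex.
By contrast removing C leaves 1 component; it is not a cut vertex. No other vertex is a cut vertex either.

1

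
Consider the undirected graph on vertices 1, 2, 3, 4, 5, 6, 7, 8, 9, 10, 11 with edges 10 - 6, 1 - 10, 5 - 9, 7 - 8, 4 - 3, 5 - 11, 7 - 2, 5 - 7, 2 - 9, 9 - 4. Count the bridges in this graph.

The edges on the cycle 5-7-2-9-5 are not bridges since each lies on that cycle.
But removing 9 - 4 disconnects 9 from 4; removing 7 - 8 disconnects 7 from 8; removing 5 - 11 disconnects 5 from 11; removing 10 - 6 disconnects 10 from 6 — these are bridges.
In total 6 edges are bridges.

6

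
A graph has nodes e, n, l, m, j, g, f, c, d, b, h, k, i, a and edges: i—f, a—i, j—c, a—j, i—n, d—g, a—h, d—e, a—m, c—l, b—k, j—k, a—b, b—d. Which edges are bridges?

a-h, a-i, a-m, b-d, c-j, c-l, d-e, d-g, f-i, i-n

The edges on the cycle a-b-k-j-a are not bridges since each lies on that cycle.
But removing a—m disconnects a from m; removing i—n disconnects i from n; removing c—j disconnects c from j; removing a—h disconnects a from h — these are bridges.
In total 10 edges are bridges.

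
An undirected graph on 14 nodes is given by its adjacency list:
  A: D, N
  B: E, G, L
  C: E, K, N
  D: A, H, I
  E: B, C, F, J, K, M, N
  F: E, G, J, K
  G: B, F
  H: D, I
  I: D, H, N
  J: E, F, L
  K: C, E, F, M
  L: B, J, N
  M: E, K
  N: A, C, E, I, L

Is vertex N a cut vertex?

Deleting N raises the number of components from 1 to 2, so N is a cut vertex.

Yes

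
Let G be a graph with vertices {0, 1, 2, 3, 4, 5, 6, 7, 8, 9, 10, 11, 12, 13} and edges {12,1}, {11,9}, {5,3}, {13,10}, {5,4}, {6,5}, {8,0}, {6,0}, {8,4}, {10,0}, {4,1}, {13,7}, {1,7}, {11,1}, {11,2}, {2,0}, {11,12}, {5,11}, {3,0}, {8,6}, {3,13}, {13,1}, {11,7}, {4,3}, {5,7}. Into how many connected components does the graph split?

Starting from 0 we can reach 0, 1, 2, 3, 4, 5, 6, 7, 8, 9, 10, 11, 12, 13. That is one component of size 14.
Total: 1 component.

1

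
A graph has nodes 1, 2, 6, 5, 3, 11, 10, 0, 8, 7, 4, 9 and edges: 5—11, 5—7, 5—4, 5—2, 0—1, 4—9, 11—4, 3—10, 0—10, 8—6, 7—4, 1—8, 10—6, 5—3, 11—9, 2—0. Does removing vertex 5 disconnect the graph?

Yes

Deleting 5 raises the number of components from 1 to 2, so 5 is a cut vertex.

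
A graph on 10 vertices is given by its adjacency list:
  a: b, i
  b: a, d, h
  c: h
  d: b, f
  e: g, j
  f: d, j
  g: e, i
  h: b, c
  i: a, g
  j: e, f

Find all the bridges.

b-h, c-h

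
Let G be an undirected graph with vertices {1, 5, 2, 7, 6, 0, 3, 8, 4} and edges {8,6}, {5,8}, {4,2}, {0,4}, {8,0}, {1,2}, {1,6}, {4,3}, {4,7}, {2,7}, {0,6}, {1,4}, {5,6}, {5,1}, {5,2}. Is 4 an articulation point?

Yes

Deleting 4 raises the number of components from 1 to 2, so 4 is a cut vertex.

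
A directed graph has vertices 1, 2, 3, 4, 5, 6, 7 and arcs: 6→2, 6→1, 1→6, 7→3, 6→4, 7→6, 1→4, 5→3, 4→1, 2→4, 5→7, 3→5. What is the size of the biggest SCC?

{1, 2, 4, 6} are all mutually reachable — one SCC of size 4.
{3, 5, 7} are all mutually reachable — one SCC of size 3.
The largest has 4 vertices.

4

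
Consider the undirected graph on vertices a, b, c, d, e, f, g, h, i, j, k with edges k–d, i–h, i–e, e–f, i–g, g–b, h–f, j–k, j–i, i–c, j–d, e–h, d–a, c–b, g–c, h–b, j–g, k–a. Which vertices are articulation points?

j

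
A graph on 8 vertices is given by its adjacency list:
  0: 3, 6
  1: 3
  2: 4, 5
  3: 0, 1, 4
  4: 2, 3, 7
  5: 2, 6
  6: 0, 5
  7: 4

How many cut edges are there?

2

The edges on the cycle 4-2-5-6-0-3-4 are not bridges since each lies on that cycle.
But removing 4-7 disconnects 4 from 7; removing 3-1 disconnects 3 from 1 — these are bridges.
That makes 2 bridges.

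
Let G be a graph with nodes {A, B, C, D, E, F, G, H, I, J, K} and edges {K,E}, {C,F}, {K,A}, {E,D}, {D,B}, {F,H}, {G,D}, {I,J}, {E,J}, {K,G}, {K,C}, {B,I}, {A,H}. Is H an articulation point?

No

Deleting H leaves 1 component (was 1) (its neighbors A, F remain connected to each other), so H is not a cut vertex.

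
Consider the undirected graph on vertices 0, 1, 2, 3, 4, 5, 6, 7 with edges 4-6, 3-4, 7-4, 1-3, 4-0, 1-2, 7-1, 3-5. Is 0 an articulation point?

No

Deleting 0 leaves 1 component (was 1), so 0 is not a cut vertex.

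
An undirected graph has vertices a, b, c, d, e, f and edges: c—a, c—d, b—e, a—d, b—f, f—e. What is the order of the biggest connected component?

Starting from a we can reach a, c, d. That is one component of size 3.
Starting from b we can reach b, e, f. That is one component of size 3.
The largest has 3 vertices.

3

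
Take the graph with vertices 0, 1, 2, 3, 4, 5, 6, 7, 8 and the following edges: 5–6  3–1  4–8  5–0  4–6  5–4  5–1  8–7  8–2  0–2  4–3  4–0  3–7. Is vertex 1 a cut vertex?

No

Deleting 1 leaves 1 component (was 1) (its neighbors 3, 5 remain connected to each other), so 1 is not a cut vertex.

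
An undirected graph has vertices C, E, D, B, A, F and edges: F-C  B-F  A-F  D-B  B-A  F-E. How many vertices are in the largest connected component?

Starting from A we can reach A, B, C, D, E, F. That is one component of size 6.
The largest has 6 vertices.

6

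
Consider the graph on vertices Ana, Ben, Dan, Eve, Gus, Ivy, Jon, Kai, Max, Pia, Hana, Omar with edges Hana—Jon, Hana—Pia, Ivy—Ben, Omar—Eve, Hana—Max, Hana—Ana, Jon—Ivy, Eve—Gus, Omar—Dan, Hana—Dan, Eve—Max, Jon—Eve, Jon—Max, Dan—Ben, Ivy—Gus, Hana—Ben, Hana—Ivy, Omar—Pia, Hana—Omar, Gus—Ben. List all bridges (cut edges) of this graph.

The edges on the cycle Jon-Eve-Max-Jon are not bridges since each lies on that cycle.
But removing Ana—Hana disconnects Ana from Hana — this is a bridge.

Ana-Hana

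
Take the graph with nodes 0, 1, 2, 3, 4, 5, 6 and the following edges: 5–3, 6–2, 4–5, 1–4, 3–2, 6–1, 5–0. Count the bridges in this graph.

1

The edges on the cycle 6-1-4-5-3-2-6 are not bridges since each lies on that cycle.
But removing 5–0 disconnects 5 from 0 — this is a bridge.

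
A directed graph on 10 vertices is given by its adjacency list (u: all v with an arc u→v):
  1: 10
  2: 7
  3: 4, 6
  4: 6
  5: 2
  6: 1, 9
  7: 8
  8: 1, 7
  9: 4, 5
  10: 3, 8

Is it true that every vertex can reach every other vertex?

From 5 we can reach every vertex (1, 2, 3, 4, 5, 6, 7, 8, 9, 10), and every vertex can reach 5 (1, 2, 3, 4, 5, 6, 7, 8, 9, 10). So the whole graph is one strongly connected component.

Yes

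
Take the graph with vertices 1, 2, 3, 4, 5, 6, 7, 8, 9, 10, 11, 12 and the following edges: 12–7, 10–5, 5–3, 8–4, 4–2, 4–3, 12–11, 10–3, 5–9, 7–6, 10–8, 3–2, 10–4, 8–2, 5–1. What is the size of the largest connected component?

Starting from 6 we can reach 6, 7, 11, 12. That is one component of size 4.
Starting from 1 we can reach 1, 2, 3, 4, 5, 8, 9, 10. That is one component of size 8.
The largest has 8 vertices.

8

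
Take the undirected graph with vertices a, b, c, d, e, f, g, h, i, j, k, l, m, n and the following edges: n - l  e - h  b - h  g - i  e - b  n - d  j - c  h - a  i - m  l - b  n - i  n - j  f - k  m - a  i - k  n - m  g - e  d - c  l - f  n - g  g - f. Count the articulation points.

1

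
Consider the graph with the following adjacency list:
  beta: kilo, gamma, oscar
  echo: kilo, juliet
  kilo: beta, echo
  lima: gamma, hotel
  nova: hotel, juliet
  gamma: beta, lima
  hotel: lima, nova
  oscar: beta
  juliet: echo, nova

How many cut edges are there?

The edges on the cycle hotel-lima-gamma-beta-kilo-echo-juliet-nova-hotel are not bridges since each lies on that cycle.
But removing oscar-beta disconnects oscar from beta — this is a bridge.

1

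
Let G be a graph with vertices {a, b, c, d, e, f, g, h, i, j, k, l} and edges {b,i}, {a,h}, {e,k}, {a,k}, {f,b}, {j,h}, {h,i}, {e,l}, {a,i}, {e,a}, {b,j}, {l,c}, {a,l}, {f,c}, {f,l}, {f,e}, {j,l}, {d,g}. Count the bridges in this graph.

The edges on the cycle f-b-j-h-a-e-f are not bridges since each lies on that cycle.
But removing d-g disconnects d from g — this is a bridge.

1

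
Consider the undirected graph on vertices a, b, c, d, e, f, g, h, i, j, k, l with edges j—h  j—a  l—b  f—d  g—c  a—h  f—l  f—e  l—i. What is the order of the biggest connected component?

6

k is isolated — a component by itself.
Starting from c we can reach c, g. That is one component of size 2.
Starting from a we can reach a, h, j. That is one component of size 3.
Starting from b we can reach b, d, e, f, i, l. That is one component of size 6.
The largest has 6 vertices.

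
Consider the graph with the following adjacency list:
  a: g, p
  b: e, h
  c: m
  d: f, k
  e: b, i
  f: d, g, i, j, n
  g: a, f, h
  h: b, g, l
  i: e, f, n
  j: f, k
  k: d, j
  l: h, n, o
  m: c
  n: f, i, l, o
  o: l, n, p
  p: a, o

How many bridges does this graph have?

The edges on the cycle f-j-k-d-f are not bridges since each lies on that cycle.
But removing c-m disconnects c from m — this is a bridge.

1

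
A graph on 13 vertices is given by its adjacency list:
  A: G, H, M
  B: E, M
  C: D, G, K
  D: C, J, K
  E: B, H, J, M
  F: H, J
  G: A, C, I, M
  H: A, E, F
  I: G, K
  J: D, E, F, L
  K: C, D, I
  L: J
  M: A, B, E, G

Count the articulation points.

1

Removing J increases the component count from 1 to 2, so J is a cut vertex.
By contrast removing C leaves 1 component; it is not a cut vertex. No other vertex is a cut vertex either.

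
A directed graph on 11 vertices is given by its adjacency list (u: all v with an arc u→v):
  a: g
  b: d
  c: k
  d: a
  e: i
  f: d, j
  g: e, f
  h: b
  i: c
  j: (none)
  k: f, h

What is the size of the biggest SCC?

10

{a, b, c, d, e, f, g, h, i, k} are all mutually reachable — one SCC of size 10.
{j} is an SCC by itself.
The largest has 10 vertices.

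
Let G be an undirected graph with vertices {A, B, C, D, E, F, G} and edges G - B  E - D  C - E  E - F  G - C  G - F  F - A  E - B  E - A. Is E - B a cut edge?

After removing E - B, the path E-C-G-B still connects them, so the edge is not a bridge.

No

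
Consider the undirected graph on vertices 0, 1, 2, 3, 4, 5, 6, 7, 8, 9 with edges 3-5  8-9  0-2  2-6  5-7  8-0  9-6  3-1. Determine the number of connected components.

3

4 is isolated — a component by itself.
Starting from 1 we can reach 1, 3, 5, 7. That is one component of size 4.
Starting from 0 we can reach 0, 2, 6, 8, 9. That is one component of size 5.
Total: 3 components.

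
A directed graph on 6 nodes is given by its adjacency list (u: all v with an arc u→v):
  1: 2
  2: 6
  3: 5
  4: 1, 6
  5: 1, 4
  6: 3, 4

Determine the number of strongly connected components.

1

{1, 2, 3, 4, 5, 6} are all mutually reachable — one SCC of size 6.
That gives 1 strongly connected component.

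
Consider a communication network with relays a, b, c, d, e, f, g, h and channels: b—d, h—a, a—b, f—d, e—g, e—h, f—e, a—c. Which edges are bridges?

The edges on the cycle f-e-h-a-b-d-f are not bridges since each lies on that cycle.
But removing a—c disconnects a from c; removing e—g disconnects e from g — these are bridges.

a-c, e-g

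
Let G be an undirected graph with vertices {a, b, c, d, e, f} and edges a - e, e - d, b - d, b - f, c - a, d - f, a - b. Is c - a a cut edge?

Yes

Removing c - a leaves no path between c and a: the component count goes from 1 to 2. So it is a bridge.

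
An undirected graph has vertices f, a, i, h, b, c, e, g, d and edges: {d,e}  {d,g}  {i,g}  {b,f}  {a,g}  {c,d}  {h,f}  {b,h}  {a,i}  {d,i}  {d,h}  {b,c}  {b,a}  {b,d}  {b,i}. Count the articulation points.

1

Removing d increases the component count from 1 to 2, so d is a cut vertex.
By contrast removing a leaves 1 component; it is not a cut vertex. No other vertex is a cut vertex either.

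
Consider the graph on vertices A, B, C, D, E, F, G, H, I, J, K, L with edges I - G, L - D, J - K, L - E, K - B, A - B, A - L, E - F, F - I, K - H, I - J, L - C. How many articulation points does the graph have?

Removing I increases the component count from 1 to 2, so I is a cut vertex.
Removing K increases the component count from 1 to 2, so K is a cut vertex.
Removing L increases the component count from 1 to 3, so L is a cut vertex.
By contrast removing C leaves 1 component; it is not a cut vertex. No other vertex is a cut vertex either.

3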